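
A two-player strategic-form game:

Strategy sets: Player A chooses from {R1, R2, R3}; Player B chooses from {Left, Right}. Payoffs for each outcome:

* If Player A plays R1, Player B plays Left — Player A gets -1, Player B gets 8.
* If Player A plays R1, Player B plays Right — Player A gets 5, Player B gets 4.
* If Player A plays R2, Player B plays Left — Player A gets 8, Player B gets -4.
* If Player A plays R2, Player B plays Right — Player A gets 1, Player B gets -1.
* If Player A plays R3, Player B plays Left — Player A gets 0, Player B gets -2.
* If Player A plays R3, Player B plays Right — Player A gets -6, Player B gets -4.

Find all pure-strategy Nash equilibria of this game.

Player A against Left: payoffs -1, 8, 0 → best response R2.
Player A against Right: payoffs 5, 1, -6 → best response R1.
Player B against R1: payoffs 8, 4 → best response Left.
Player B against R2: payoffs -4, -1 → best response Right.
Player B against R3: payoffs -2, -4 → best response Left.
No profile is a mutual best response for all players.

There is no pure-strategy Nash equilibrium.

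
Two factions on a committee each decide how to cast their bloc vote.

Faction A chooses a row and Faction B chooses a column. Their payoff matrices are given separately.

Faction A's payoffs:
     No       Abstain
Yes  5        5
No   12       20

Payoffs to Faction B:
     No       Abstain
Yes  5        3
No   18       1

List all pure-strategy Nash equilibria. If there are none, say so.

Pure NE: (No, No)

(Yes, No): Faction A can switch to No (5 → 12). Not NE.
(Yes, Abstain): Faction A can switch to No (5 → 20). Not NE.
(No, No): Faction A gets 12, best alternative 5; Faction B gets 18, best alternative 1. No profitable deviation — NE.
(No, Abstain): Faction B can switch to No (1 → 18). Not NE.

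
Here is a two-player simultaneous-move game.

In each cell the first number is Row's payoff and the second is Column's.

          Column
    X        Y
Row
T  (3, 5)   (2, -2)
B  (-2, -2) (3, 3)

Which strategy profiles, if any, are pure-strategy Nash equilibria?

(T, X) and (B, Y)

Mark each player's best response to every combination of opponents' strategies; a profile where every player is best-responding is a pure Nash equilibrium.
Row against X: payoffs 3, -2 → best response T.
Row against Y: payoffs 2, 3 → best response B.
Column against T: payoffs 5, -2 → best response X.
Column against B: payoffs -2, 3 → best response Y.
Mutual best responses: (T, X); (B, Y).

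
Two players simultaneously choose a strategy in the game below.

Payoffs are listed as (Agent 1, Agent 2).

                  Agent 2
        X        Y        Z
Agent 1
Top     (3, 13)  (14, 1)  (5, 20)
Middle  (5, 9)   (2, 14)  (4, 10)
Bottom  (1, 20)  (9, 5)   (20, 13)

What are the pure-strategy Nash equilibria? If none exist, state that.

none

(Top, X): Agent 1 can switch to Middle (3 → 5). Not NE.
(Top, Y): Agent 2 can switch to X (1 → 13). Not NE.
(Top, Z): Agent 1 can switch to Bottom (5 → 20). Not NE.
(Middle, X): Agent 2 can switch to Y (9 → 14). Not NE.
(Middle, Y): Agent 1 can switch to Top (2 → 14). Not NE.
(Middle, Z): Agent 1 can switch to Top (4 → 5). Not NE.
(Bottom, X): Agent 1 can switch to Top (1 → 3). Not NE.
(Bottom, Y): Agent 1 can switch to Top (9 → 14). Not NE.
(Bottom, Z): Agent 2 can switch to X (13 → 20). Not NE.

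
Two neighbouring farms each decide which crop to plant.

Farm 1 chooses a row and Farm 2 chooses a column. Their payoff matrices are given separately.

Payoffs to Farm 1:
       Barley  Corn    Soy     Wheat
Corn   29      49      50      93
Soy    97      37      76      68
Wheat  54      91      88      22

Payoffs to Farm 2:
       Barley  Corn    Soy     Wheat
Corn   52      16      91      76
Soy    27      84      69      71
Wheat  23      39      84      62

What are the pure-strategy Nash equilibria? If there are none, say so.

(Corn, Barley): Farm 1 can switch to Soy (29 → 97). Not NE.
(Corn, Corn): Farm 1 can switch to Wheat (49 → 91). Not NE.
(Corn, Soy): Farm 1 can switch to Soy (50 → 76). Not NE.
(Corn, Wheat): Farm 2 can switch to Soy (76 → 91). Not NE.
(Soy, Barley): Farm 2 can switch to Corn (27 → 84). Not NE.
(Soy, Corn): Farm 1 can switch to Corn (37 → 49). Not NE.
(Soy, Soy): Farm 1 can switch to Wheat (76 → 88). Not NE.
(Soy, Wheat): Farm 1 can switch to Corn (68 → 93). Not NE.
(Wheat, Barley): Farm 1 can switch to Soy (54 → 97). Not NE.
(Wheat, Corn): Farm 2 can switch to Soy (39 → 84). Not NE.
(Wheat, Soy): Farm 1 gets 88, best alternative 76; Farm 2 gets 84, best alternative 62. No profitable deviation — NE.
(The remaining 1 profile has a profitable deviation by the same check.)

(Wheat, Soy)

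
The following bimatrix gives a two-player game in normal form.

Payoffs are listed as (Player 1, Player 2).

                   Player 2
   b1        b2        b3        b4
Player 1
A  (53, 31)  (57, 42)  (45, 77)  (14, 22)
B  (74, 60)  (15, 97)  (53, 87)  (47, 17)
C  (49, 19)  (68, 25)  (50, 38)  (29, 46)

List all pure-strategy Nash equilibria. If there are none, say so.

Player 1 against b1: payoffs 53, 74, 49 → best response B.
Player 1 against b2: payoffs 57, 15, 68 → best response C.
Player 1 against b3: payoffs 45, 53, 50 → best response B.
Player 1 against b4: payoffs 14, 47, 29 → best response B.
Player 2 against A: payoffs 31, 42, 77, 22 → best response b3.
Player 2 against B: payoffs 60, 97, 87, 17 → best response b2.
Player 2 against C: payoffs 19, 25, 38, 46 → best response b4.
No profile is a mutual best response for all players.

There is no pure-strategy Nash equilibrium.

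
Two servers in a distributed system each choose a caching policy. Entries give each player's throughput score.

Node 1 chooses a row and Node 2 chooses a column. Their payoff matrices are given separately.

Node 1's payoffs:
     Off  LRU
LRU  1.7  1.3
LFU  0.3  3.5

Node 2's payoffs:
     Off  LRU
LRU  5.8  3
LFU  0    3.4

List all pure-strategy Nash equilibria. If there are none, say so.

Pure-strategy Nash equilibria: (LRU, Off), (LFU, LRU)

For each player, find the best response to each opponent profile; mutual best responses are the pure NE.
Node 1 against Off: payoffs 1.7, 0.3 → best response LRU.
Node 1 against LRU: payoffs 1.3, 3.5 → best response LFU.
Node 2 against LRU: payoffs 5.8, 3 → best response Off.
Node 2 against LFU: payoffs 0, 3.4 → best response LRU.
Mutual best responses: (LRU, Off); (LFU, LRU).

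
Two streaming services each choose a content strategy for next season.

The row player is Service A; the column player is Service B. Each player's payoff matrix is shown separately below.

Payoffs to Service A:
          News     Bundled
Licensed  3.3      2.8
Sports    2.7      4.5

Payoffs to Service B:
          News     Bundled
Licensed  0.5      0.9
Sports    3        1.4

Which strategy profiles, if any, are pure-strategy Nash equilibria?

none

For each strategy profile, look for a profitable unilateral deviation.
(Licensed, News): Service B can switch to Bundled (0.5 → 0.9). Not NE.
(Licensed, Bundled): Service A can switch to Sports (2.8 → 4.5). Not NE.
(Sports, News): Service A can switch to Licensed (2.7 → 3.3). Not NE.
(Sports, Bundled): Service B can switch to News (1.4 → 3). Not NE.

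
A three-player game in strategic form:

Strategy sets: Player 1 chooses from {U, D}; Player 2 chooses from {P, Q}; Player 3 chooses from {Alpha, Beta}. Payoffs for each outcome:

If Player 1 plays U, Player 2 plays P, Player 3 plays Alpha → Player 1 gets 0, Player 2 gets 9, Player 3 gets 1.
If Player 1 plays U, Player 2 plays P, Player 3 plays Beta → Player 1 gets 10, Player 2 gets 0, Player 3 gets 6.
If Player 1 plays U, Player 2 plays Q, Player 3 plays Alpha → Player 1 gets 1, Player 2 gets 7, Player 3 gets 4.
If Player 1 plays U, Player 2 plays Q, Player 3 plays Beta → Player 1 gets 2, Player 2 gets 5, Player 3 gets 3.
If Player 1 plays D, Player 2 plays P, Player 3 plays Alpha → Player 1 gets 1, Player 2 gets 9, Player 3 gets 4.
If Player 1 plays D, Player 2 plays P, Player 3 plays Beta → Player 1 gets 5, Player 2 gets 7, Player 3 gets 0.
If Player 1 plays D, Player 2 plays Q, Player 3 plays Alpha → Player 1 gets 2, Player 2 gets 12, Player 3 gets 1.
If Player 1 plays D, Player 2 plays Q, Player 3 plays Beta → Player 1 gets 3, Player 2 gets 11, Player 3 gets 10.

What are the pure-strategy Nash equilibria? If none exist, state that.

Player 1 against (P, Alpha): payoffs 0, 1 → best response D.
Player 1 against (P, Beta): payoffs 10, 5 → best response U.
Player 1 against (Q, Alpha): payoffs 1, 2 → best response D.
Player 1 against (Q, Beta): payoffs 2, 3 → best response D.
Player 2 against (U, Alpha): payoffs 9, 7 → best response P.
Player 2 against (U, Beta): payoffs 0, 5 → best response Q.
Player 2 against (D, Alpha): payoffs 9, 12 → best response Q.
Player 2 against (D, Beta): payoffs 7, 11 → best response Q.
Player 3 against (U, P): payoffs 1, 6 → best response Beta.
Player 3 against (U, Q): payoffs 4, 3 → best response Alpha.
Player 3 against (D, P): payoffs 4, 0 → best response Alpha.
Player 3 against (D, Q): payoffs 1, 10 → best response Beta.
Mutual best responses: (D, Q, Beta).

The unique pure-strategy Nash equilibrium is (D, Q, Beta).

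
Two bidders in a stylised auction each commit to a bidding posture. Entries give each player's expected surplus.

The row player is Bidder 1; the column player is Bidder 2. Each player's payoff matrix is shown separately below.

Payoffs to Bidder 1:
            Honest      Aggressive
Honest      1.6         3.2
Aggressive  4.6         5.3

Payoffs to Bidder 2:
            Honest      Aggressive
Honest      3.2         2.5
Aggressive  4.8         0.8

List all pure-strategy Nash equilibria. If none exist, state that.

The unique pure-strategy Nash equilibrium is (Aggressive, Honest).

(Honest, Honest): Bidder 1 can switch to Aggressive (1.6 → 4.6). Not NE.
(Honest, Aggressive): Bidder 1 can switch to Aggressive (3.2 → 5.3). Not NE.
(Aggressive, Honest): Bidder 1 gets 4.6, best alternative 1.6; Bidder 2 gets 4.8, best alternative 0.8. No profitable deviation — NE.
(Aggressive, Aggressive): Bidder 2 can switch to Honest (0.8 → 4.8). Not NE.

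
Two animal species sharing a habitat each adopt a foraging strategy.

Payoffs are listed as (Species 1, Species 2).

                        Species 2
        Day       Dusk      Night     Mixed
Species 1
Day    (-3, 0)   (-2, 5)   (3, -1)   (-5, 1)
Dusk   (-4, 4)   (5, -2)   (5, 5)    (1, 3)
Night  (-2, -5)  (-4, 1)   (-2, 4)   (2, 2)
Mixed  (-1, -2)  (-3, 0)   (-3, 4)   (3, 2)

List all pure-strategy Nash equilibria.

The unique pure-strategy Nash equilibrium is (Dusk, Night).

For each player, find the best response to each opponent profile; mutual best responses are the pure NE.
Species 1 against Day: payoffs -3, -4, -2, -1 → best response Mixed.
Species 1 against Dusk: payoffs -2, 5, -4, -3 → best response Dusk.
Species 1 against Night: payoffs 3, 5, -2, -3 → best response Dusk.
Species 1 against Mixed: payoffs -5, 1, 2, 3 → best response Mixed.
Species 2 against Day: payoffs 0, 5, -1, 1 → best response Dusk.
Species 2 against Dusk: payoffs 4, -2, 5, 3 → best response Night.
Species 2 against Night: payoffs -5, 1, 4, 2 → best response Night.
Species 2 against Mixed: payoffs -2, 0, 4, 2 → best response Night.
Mutual best responses: (Dusk, Night).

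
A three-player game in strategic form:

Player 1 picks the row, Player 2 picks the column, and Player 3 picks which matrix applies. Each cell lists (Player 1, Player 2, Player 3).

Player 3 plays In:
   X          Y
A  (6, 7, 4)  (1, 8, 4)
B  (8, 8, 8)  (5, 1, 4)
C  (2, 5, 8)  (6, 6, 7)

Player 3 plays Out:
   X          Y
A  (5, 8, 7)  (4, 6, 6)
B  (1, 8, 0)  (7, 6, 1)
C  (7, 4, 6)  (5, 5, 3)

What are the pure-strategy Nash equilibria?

The pure Nash equilibria are (B, X, In); (C, Y, In).

For each player, find the best response to each opponent profile; mutual best responses are the pure NE.
Player 1 against (X, In): payoffs 6, 8, 2 → best response B.
Player 1 against (X, Out): payoffs 5, 1, 7 → best response C.
Player 1 against (Y, In): payoffs 1, 5, 6 → best response C.
Player 1 against (Y, Out): payoffs 4, 7, 5 → best response B.
Player 2 against (A, In): payoffs 7, 8 → best response Y.
Player 2 against (A, Out): payoffs 8, 6 → best response X.
Player 2 against (B, In): payoffs 8, 1 → best response X.
Player 2 against (B, Out): payoffs 8, 6 → best response X.
Player 2 against (C, In): payoffs 5, 6 → best response Y.
Player 2 against (C, Out): payoffs 4, 5 → best response Y.
Player 3 against (A, X): payoffs 4, 7 → best response Out.
Player 3 against (A, Y): payoffs 4, 6 → best response Out.
Player 3 against (B, X): payoffs 8, 0 → best response In.
Player 3 against (B, Y): payoffs 4, 1 → best response In.
Player 3 against (C, X): payoffs 8, 6 → best response In.
Player 3 against (C, Y): payoffs 7, 3 → best response In.
Mutual best responses: (B, X, In); (C, Y, In).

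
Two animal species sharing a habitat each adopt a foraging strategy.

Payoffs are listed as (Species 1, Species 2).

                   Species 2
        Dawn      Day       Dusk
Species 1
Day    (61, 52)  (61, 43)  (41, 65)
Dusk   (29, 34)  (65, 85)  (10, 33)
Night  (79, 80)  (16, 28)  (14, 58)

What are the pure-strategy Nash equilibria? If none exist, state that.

Pure-strategy Nash equilibria: (Day, Dusk); (Dusk, Day); (Night, Dawn)

Species 1 against Dawn: payoffs 61, 29, 79 → best response Night.
Species 1 against Day: payoffs 61, 65, 16 → best response Dusk.
Species 1 against Dusk: payoffs 41, 10, 14 → best response Day.
Species 2 against Day: payoffs 52, 43, 65 → best response Dusk.
Species 2 against Dusk: payoffs 34, 85, 33 → best response Day.
Species 2 against Night: payoffs 80, 28, 58 → best response Dawn.
Mutual best responses: (Day, Dusk); (Dusk, Day); (Night, Dawn).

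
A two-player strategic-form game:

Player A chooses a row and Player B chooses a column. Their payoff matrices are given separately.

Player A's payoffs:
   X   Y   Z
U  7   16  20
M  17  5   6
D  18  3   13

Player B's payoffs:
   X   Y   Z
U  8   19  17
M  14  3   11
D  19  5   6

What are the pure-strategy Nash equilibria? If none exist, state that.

Mark each player's best response to every combination of opponents' strategies; a profile where every player is best-responding is a pure Nash equilibrium.
Player A against X: payoffs 7, 17, 18 → best response D.
Player A against Y: payoffs 16, 5, 3 → best response U.
Player A against Z: payoffs 20, 6, 13 → best response U.
Player B against U: payoffs 8, 19, 17 → best response Y.
Player B against M: payoffs 14, 3, 11 → best response X.
Player B against D: payoffs 19, 5, 6 → best response X.
Mutual best responses: (U, Y); (D, X).

The pure Nash equilibria are (U, Y); (D, X).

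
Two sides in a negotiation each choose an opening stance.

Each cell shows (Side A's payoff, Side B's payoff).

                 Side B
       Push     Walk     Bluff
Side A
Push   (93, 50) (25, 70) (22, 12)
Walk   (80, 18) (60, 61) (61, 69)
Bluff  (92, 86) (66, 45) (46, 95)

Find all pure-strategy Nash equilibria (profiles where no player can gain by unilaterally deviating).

(Push, Push): Side B can switch to Walk (50 → 70). Not NE.
(Push, Walk): Side A can switch to Walk (25 → 60). Not NE.
(Push, Bluff): Side A can switch to Walk (22 → 61). Not NE.
(Walk, Push): Side A can switch to Push (80 → 93). Not NE.
(Walk, Walk): Side A can switch to Bluff (60 → 66). Not NE.
(Walk, Bluff): Side A gets 61, best alternative 46; Side B gets 69, best alternative 61. No profitable deviation — NE.
(Bluff, Push): Side A can switch to Push (92 → 93). Not NE.
(Bluff, Walk): Side B can switch to Push (45 → 86). Not NE.
(Bluff, Bluff): Side A can switch to Walk (46 → 61). Not NE.

The unique pure-strategy Nash equilibrium is (Walk, Bluff).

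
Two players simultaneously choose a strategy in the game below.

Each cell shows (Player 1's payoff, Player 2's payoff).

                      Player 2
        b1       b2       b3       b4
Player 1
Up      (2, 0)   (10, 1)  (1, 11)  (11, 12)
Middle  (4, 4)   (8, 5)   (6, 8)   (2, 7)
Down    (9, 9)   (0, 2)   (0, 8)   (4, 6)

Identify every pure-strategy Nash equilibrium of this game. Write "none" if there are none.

Mark each player's best response to every combination of opponents' strategies; a profile where every player is best-responding is a pure Nash equilibrium.
Player 1 against b1: payoffs 2, 4, 9 → best response Down.
Player 1 against b2: payoffs 10, 8, 0 → best response Up.
Player 1 against b3: payoffs 1, 6, 0 → best response Middle.
Player 1 against b4: payoffs 11, 2, 4 → best response Up.
Player 2 against Up: payoffs 0, 1, 11, 12 → best response b4.
Player 2 against Middle: payoffs 4, 5, 8, 7 → best response b3.
Player 2 against Down: payoffs 9, 2, 8, 6 → best response b1.
Mutual best responses: (Up, b4); (Middle, b3); (Down, b1).

Pure-strategy Nash equilibria: (Up, b4), (Middle, b3), (Down, b1)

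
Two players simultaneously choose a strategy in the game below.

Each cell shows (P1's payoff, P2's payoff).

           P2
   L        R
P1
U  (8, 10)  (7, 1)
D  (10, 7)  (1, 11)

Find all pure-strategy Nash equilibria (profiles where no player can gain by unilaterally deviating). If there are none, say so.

(U, L): P1 can switch to D (8 → 10). Not NE.
(U, R): P2 can switch to L (1 → 10). Not NE.
(D, L): P2 can switch to R (7 → 11). Not NE.
(D, R): P1 can switch to U (1 → 7). Not NE.

No pure-strategy Nash equilibrium.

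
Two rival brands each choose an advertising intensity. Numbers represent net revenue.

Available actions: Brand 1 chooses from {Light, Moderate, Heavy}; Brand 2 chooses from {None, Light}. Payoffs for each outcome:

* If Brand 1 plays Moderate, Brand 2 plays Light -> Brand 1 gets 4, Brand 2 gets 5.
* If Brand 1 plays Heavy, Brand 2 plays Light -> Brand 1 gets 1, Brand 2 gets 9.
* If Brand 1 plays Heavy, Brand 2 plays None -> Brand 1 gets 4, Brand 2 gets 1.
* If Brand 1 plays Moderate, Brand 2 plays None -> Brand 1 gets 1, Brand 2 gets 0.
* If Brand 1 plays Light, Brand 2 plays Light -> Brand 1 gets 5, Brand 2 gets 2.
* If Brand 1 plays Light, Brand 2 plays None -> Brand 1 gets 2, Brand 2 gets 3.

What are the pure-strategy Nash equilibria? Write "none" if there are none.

There is no pure-strategy Nash equilibrium.

Check each profile: it is a Nash equilibrium iff no player can strictly gain by switching unilaterally.
(Light, None): Brand 1 can switch to Heavy (2 → 4). Not NE.
(Light, Light): Brand 2 can switch to None (2 → 3). Not NE.
(Moderate, None): Brand 1 can switch to Light (1 → 2). Not NE.
(Moderate, Light): Brand 1 can switch to Light (4 → 5). Not NE.
(Heavy, None): Brand 2 can switch to Light (1 → 9). Not NE.
(Heavy, Light): Brand 1 can switch to Light (1 → 5). Not NE.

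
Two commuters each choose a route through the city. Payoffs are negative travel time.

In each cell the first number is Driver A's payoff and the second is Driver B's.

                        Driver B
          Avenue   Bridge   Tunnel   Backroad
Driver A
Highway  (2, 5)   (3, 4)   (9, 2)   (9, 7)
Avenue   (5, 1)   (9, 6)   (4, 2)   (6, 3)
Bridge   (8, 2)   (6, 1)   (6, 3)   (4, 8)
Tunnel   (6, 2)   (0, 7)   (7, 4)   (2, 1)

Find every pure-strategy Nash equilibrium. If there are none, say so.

The pure Nash equilibria are (Highway, Backroad), (Avenue, Bridge).

(Highway, Avenue): Driver A can switch to Avenue (2 → 5). Not NE.
(Highway, Bridge): Driver A can switch to Avenue (3 → 9). Not NE.
(Highway, Tunnel): Driver B can switch to Avenue (2 → 5). Not NE.
(Highway, Backroad): Driver A gets 9, best alternative 6; Driver B gets 7, best alternative 5. No profitable deviation — NE.
(Avenue, Avenue): Driver A can switch to Bridge (5 → 8). Not NE.
(Avenue, Bridge): Driver A gets 9, best alternative 6; Driver B gets 6, best alternative 3. No profitable deviation — NE.
(Avenue, Tunnel): Driver A can switch to Highway (4 → 9). Not NE.
(Avenue, Backroad): Driver A can switch to Highway (6 → 9). Not NE.
(Bridge, Avenue): Driver B can switch to Tunnel (2 → 3). Not NE.
(Bridge, Bridge): Driver A can switch to Avenue (6 → 9). Not NE.
(Bridge, Tunnel): Driver A can switch to Highway (6 → 9). Not NE.
(Bridge, Backroad): Driver A can switch to Highway (4 → 9). Not NE.
(Tunnel, Avenue): Driver A can switch to Bridge (6 → 8). Not NE.
(Tunnel, Bridge): Driver A can switch to Highway (0 → 3). Not NE.
(The remaining 2 profiles each have a profitable deviation by the same check.)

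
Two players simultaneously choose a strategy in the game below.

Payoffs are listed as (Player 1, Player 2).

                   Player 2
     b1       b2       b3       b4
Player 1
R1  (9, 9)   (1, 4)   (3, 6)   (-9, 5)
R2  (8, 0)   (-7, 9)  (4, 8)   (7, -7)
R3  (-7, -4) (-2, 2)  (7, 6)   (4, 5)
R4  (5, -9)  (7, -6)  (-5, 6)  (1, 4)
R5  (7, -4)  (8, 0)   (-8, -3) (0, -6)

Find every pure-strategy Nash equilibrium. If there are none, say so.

(R1, b1); (R3, b3); (R5, b2)

For each player, find the best response to each opponent profile; mutual best responses are the pure NE.
Player 1 against b1: payoffs 9, 8, -7, 5, 7 → best response R1.
Player 1 against b2: payoffs 1, -7, -2, 7, 8 → best response R5.
Player 1 against b3: payoffs 3, 4, 7, -5, -8 → best response R3.
Player 1 against b4: payoffs -9, 7, 4, 1, 0 → best response R2.
Player 2 against R1: payoffs 9, 4, 6, 5 → best response b1.
Player 2 against R2: payoffs 0, 9, 8, -7 → best response b2.
Player 2 against R3: payoffs -4, 2, 6, 5 → best response b3.
Player 2 against R4: payoffs -9, -6, 6, 4 → best response b3.
Player 2 against R5: payoffs -4, 0, -3, -6 → best response b2.
Mutual best responses: (R1, b1); (R3, b3); (R5, b2).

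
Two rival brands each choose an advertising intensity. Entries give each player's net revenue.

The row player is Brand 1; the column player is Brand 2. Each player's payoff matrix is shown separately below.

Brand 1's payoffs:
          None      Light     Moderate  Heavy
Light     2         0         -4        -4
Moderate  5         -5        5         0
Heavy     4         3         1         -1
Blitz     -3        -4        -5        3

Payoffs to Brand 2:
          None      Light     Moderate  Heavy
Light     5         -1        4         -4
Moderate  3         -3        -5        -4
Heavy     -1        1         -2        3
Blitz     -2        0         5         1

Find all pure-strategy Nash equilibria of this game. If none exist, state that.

The unique pure-strategy Nash equilibrium is (Moderate, None).

Brand 1 against None: payoffs 2, 5, 4, -3 → best response Moderate.
Brand 1 against Light: payoffs 0, -5, 3, -4 → best response Heavy.
Brand 1 against Moderate: payoffs -4, 5, 1, -5 → best response Moderate.
Brand 1 against Heavy: payoffs -4, 0, -1, 3 → best response Blitz.
Brand 2 against Light: payoffs 5, -1, 4, -4 → best response None.
Brand 2 against Moderate: payoffs 3, -3, -5, -4 → best response None.
Brand 2 against Heavy: payoffs -1, 1, -2, 3 → best response Heavy.
Brand 2 against Blitz: payoffs -2, 0, 5, 1 → best response Moderate.
Mutual best responses: (Moderate, None).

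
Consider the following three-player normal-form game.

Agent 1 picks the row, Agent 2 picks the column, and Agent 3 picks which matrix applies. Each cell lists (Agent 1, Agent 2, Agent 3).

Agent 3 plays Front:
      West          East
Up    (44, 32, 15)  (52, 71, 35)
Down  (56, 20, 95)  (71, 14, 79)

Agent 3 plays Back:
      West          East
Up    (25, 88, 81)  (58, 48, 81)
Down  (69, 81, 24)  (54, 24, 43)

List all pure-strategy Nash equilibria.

(Down, West, Front)

Agent 1 against (West, Front): payoffs 44, 56 → best response Down.
Agent 1 against (West, Back): payoffs 25, 69 → best response Down.
Agent 1 against (East, Front): payoffs 52, 71 → best response Down.
Agent 1 against (East, Back): payoffs 58, 54 → best response Up.
Agent 2 against (Up, Front): payoffs 32, 71 → best response East.
Agent 2 against (Up, Back): payoffs 88, 48 → best response West.
Agent 2 against (Down, Front): payoffs 20, 14 → best response West.
Agent 2 against (Down, Back): payoffs 81, 24 → best response West.
Agent 3 against (Up, West): payoffs 15, 81 → best response Back.
Agent 3 against (Up, East): payoffs 35, 81 → best response Back.
Agent 3 against (Down, West): payoffs 95, 24 → best response Front.
Agent 3 against (Down, East): payoffs 79, 43 → best response Front.
Mutual best responses: (Down, West, Front).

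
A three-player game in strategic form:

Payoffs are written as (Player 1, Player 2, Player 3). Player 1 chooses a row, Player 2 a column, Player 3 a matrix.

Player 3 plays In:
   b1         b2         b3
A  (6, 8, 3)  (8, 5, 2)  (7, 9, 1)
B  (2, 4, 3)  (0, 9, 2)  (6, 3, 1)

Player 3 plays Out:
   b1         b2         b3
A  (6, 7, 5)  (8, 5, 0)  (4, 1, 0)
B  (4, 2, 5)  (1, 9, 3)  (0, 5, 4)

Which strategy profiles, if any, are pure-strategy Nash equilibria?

(A, b1, In): Player 2 can switch to b3 (8 → 9). Not NE.
(A, b1, Out): Player 1 gets 6, best alternative 4; Player 2 gets 7, best alternative 5; Player 3 gets 5, best alternative 3. No profitable deviation — NE.
(A, b2, In): Player 2 can switch to b1 (5 → 8). Not NE.
(A, b2, Out): Player 2 can switch to b1 (5 → 7). Not NE.
(A, b3, In): Player 1 gets 7, best alternative 6; Player 2 gets 9, best alternative 8; Player 3 gets 1, best alternative 0. No profitable deviation — NE.
(A, b3, Out): Player 2 can switch to b1 (1 → 7). Not NE.
(B, b1, In): Player 1 can switch to A (2 → 6). Not NE.
(B, b1, Out): Player 1 can switch to A (4 → 6). Not NE.
(The remaining 4 profiles each have a profitable deviation by the same check.)

(A, b1, Out) and (A, b3, In)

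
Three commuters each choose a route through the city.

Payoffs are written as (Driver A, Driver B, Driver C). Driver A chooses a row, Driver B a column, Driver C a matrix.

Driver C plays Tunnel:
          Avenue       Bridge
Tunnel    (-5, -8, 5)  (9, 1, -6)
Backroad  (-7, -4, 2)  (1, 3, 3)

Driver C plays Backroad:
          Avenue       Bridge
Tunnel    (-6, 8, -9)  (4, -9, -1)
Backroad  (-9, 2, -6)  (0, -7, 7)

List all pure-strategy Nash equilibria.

There is no pure-strategy Nash equilibrium.

Driver A against (Avenue, Tunnel): payoffs -5, -7 → best response Tunnel.
Driver A against (Avenue, Backroad): payoffs -6, -9 → best response Tunnel.
Driver A against (Bridge, Tunnel): payoffs 9, 1 → best response Tunnel.
Driver A against (Bridge, Backroad): payoffs 4, 0 → best response Tunnel.
Driver B against (Tunnel, Tunnel): payoffs -8, 1 → best response Bridge.
Driver B against (Tunnel, Backroad): payoffs 8, -9 → best response Avenue.
Driver B against (Backroad, Tunnel): payoffs -4, 3 → best response Bridge.
Driver B against (Backroad, Backroad): payoffs 2, -7 → best response Avenue.
Driver C against (Tunnel, Avenue): payoffs 5, -9 → best response Tunnel.
Driver C against (Tunnel, Bridge): payoffs -6, -1 → best response Backroad.
Driver C against (Backroad, Avenue): payoffs 2, -6 → best response Tunnel.
Driver C against (Backroad, Bridge): payoffs 3, 7 → best response Backroad.
No profile is a mutual best response for all players.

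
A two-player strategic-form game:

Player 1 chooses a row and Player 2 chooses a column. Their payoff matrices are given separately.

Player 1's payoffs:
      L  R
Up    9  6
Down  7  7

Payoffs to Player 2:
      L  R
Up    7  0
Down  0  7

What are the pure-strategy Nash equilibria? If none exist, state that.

The pure Nash equilibria are (Up, L), (Down, R).

(Up, L): Player 1 gets 9, best alternative 7; Player 2 gets 7, best alternative 0. No profitable deviation — NE.
(Up, R): Player 1 can switch to Down (6 → 7). Not NE.
(Down, L): Player 1 can switch to Up (7 → 9). Not NE.
(Down, R): Player 1 gets 7, best alternative 6; Player 2 gets 7, best alternative 0. No profitable deviation — NE.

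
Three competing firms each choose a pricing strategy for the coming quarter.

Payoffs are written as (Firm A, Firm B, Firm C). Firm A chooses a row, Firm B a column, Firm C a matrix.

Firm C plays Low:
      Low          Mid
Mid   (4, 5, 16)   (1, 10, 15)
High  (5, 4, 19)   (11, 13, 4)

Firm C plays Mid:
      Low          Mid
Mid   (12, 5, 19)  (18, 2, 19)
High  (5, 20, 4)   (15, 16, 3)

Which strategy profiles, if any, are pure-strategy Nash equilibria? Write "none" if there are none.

(Mid, Low, Low): Firm A can switch to High (4 → 5). Not NE.
(Mid, Low, Mid): Firm A gets 12, best alternative 5; Firm B gets 5, best alternative 2; Firm C gets 19, best alternative 16. No profitable deviation — NE.
(Mid, Mid, Low): Firm A can switch to High (1 → 11). Not NE.
(Mid, Mid, Mid): Firm B can switch to Low (2 → 5). Not NE.
(High, Low, Low): Firm B can switch to Mid (4 → 13). Not NE.
(High, Low, Mid): Firm A can switch to Mid (5 → 12). Not NE.
(High, Mid, Low): Firm A gets 11, best alternative 1; Firm B gets 13, best alternative 4; Firm C gets 4, best alternative 3. No profitable deviation — NE.
(High, Mid, Mid): Firm A can switch to Mid (15 → 18). Not NE.

The pure Nash equilibria are (Mid, Low, Mid), (High, Mid, Low).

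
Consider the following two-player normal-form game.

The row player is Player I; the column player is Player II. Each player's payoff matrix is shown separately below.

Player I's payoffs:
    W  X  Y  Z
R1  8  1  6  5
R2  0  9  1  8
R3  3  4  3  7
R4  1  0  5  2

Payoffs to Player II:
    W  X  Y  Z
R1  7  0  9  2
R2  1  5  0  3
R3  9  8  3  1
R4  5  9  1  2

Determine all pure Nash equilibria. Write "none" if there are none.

(R1, W): Player II can switch to Y (7 → 9). Not NE.
(R1, X): Player I can switch to R2 (1 → 9). Not NE.
(R1, Y): Player I gets 6, best alternative 5; Player II gets 9, best alternative 7. No profitable deviation — NE.
(R1, Z): Player I can switch to R2 (5 → 8). Not NE.
(R2, W): Player I can switch to R1 (0 → 8). Not NE.
(R2, X): Player I gets 9, best alternative 4; Player II gets 5, best alternative 3. No profitable deviation — NE.
(R2, Y): Player I can switch to R1 (1 → 6). Not NE.
(R2, Z): Player II can switch to X (3 → 5). Not NE.
(R3, W): Player I can switch to R1 (3 → 8). Not NE.
(R3, X): Player I can switch to R2 (4 → 9). Not NE.
(R3, Y): Player I can switch to R1 (3 → 6). Not NE.
(R3, Z): Player I can switch to R2 (7 → 8). Not NE.
(R4, W): Player I can switch to R1 (1 → 8). Not NE.
(R4, X): Player I can switch to R1 (0 → 1). Not NE.
(The remaining 2 profiles each have a profitable deviation by the same check.)

(R1, Y) and (R2, X)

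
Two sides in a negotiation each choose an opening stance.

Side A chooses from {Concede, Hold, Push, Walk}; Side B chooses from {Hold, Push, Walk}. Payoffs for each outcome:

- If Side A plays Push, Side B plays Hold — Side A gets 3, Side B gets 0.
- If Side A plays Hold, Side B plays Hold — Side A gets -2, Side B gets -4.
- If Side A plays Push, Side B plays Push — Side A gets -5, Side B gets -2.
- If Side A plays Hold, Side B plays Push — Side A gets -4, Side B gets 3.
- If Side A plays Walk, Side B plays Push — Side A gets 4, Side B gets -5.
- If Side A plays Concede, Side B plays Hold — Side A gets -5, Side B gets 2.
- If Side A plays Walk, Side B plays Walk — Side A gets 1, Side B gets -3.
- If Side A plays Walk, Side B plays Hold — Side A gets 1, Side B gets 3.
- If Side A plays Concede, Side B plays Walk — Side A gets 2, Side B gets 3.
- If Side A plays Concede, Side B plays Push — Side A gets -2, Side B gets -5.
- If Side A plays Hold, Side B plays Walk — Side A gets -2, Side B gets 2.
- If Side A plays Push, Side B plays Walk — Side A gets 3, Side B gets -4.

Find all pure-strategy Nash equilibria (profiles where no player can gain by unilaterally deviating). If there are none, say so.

Side A against Hold: payoffs -5, -2, 3, 1 → best response Push.
Side A against Push: payoffs -2, -4, -5, 4 → best response Walk.
Side A against Walk: payoffs 2, -2, 3, 1 → best response Push.
Side B against Concede: payoffs 2, -5, 3 → best response Walk.
Side B against Hold: payoffs -4, 3, 2 → best response Push.
Side B against Push: payoffs 0, -2, -4 → best response Hold.
Side B against Walk: payoffs 3, -5, -3 → best response Hold.
Mutual best responses: (Push, Hold).

(Push, Hold)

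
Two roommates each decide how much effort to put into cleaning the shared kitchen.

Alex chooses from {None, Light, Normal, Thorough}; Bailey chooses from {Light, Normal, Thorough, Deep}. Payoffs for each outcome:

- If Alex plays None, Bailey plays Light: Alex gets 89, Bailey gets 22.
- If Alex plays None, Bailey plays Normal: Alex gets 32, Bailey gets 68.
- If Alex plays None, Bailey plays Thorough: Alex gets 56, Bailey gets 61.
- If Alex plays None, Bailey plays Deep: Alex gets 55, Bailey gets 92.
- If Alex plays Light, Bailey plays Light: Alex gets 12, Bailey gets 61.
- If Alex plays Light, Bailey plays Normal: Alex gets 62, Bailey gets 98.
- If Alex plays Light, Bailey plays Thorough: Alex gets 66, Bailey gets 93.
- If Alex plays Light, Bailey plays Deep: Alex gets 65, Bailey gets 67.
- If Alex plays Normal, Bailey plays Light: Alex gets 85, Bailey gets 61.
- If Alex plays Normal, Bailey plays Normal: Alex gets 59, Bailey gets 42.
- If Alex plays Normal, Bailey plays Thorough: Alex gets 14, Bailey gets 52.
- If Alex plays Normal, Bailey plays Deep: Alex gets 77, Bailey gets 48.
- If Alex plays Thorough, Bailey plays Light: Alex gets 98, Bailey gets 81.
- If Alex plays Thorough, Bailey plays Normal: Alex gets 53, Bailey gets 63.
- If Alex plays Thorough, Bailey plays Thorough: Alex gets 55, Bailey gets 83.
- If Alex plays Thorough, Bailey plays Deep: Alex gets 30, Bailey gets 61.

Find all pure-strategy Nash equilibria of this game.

(None, Light): Alex can switch to Thorough (89 → 98). Not NE.
(None, Normal): Alex can switch to Light (32 → 62). Not NE.
(None, Thorough): Alex can switch to Light (56 → 66). Not NE.
(None, Deep): Alex can switch to Light (55 → 65). Not NE.
(Light, Light): Alex can switch to None (12 → 89). Not NE.
(Light, Normal): Alex gets 62, best alternative 59; Bailey gets 98, best alternative 93. No profitable deviation — NE.
(Light, Thorough): Bailey can switch to Normal (93 → 98). Not NE.
(The remaining 9 profiles each have a profitable deviation by the same check.)

Pure NE: (Light, Normal)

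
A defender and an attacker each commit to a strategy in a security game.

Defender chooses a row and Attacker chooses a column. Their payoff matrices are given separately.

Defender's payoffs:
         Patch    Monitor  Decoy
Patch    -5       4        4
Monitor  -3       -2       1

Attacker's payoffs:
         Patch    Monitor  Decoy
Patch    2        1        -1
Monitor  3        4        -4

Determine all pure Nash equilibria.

(Patch, Patch): Defender can switch to Monitor (-5 → -3). Not NE.
(Patch, Monitor): Attacker can switch to Patch (1 → 2). Not NE.
(Patch, Decoy): Attacker can switch to Patch (-1 → 2). Not NE.
(Monitor, Patch): Attacker can switch to Monitor (3 → 4). Not NE.
(Monitor, Monitor): Defender can switch to Patch (-2 → 4). Not NE.
(Monitor, Decoy): Defender can switch to Patch (1 → 4). Not NE.

No pure-strategy Nash equilibrium.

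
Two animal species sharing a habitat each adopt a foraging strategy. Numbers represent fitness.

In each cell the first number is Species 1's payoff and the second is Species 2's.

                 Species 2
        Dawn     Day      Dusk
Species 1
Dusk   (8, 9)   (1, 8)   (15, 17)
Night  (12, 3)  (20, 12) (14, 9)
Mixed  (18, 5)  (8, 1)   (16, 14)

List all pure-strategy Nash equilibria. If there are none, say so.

(Dusk, Dawn): Species 1 can switch to Night (8 → 12). Not NE.
(Dusk, Day): Species 1 can switch to Night (1 → 20). Not NE.
(Dusk, Dusk): Species 1 can switch to Mixed (15 → 16). Not NE.
(Night, Dawn): Species 1 can switch to Mixed (12 → 18). Not NE.
(Night, Day): Species 1 gets 20, best alternative 8; Species 2 gets 12, best alternative 9. No profitable deviation — NE.
(Night, Dusk): Species 1 can switch to Dusk (14 → 15). Not NE.
(Mixed, Dawn): Species 2 can switch to Dusk (5 → 14). Not NE.
(Mixed, Dusk): Species 1 gets 16, best alternative 15; Species 2 gets 14, best alternative 5. No profitable deviation — NE.
(The remaining 1 profile has a profitable deviation by the same check.)

The pure Nash equilibria are (Night, Day), (Mixed, Dusk).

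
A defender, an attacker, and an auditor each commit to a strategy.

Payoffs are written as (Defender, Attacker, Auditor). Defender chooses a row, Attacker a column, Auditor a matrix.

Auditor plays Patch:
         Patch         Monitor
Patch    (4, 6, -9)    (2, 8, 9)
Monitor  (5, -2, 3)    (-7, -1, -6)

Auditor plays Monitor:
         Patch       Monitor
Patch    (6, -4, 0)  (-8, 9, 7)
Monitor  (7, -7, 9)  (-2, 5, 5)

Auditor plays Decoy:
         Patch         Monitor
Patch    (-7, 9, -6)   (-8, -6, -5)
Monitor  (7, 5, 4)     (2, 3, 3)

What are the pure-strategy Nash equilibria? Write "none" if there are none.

Check each profile: it is a Nash equilibrium iff no player can strictly gain by switching unilaterally.
(Patch, Patch, Patch): Defender can switch to Monitor (4 → 5). Not NE.
(Patch, Patch, Monitor): Defender can switch to Monitor (6 → 7). Not NE.
(Patch, Patch, Decoy): Defender can switch to Monitor (-7 → 7). Not NE.
(Patch, Monitor, Patch): Defender gets 2, best alternative -7; Attacker gets 8, best alternative 6; Auditor gets 9, best alternative 7. No profitable deviation — NE.
(Patch, Monitor, Monitor): Defender can switch to Monitor (-8 → -2). Not NE.
(Patch, Monitor, Decoy): Defender can switch to Monitor (-8 → 2). Not NE.
(Monitor, Patch, Patch): Attacker can switch to Monitor (-2 → -1). Not NE.
(Monitor, Patch, Monitor): Attacker can switch to Monitor (-7 → 5). Not NE.
(Monitor, Patch, Decoy): Auditor can switch to Monitor (4 → 9). Not NE.
(Monitor, Monitor, Patch): Defender can switch to Patch (-7 → 2). Not NE.
(Monitor, Monitor, Monitor): Defender gets -2, best alternative -8; Attacker gets 5, best alternative -7; Auditor gets 5, best alternative 3. No profitable deviation — NE.
(Monitor, Monitor, Decoy): Attacker can switch to Patch (3 → 5). Not NE.

(Patch, Monitor, Patch); (Monitor, Monitor, Monitor)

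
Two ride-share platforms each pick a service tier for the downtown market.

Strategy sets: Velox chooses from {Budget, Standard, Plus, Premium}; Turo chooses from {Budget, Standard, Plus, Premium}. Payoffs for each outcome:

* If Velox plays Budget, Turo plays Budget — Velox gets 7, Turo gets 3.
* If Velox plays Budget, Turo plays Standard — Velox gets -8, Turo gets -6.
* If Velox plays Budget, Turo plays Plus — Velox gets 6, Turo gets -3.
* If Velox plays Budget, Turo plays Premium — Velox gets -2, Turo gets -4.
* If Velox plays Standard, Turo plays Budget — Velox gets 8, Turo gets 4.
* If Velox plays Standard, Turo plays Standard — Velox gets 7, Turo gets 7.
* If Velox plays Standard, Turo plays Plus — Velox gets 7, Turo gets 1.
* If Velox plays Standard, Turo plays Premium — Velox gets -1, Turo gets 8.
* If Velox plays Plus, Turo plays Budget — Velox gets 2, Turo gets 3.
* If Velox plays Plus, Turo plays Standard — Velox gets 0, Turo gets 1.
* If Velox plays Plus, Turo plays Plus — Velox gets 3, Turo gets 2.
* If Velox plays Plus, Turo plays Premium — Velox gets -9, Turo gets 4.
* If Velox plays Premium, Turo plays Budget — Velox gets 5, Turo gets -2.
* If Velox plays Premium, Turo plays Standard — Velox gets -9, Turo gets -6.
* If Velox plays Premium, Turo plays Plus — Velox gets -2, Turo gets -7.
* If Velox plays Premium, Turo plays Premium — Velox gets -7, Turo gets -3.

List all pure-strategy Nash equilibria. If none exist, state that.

(Budget, Budget): Velox can switch to Standard (7 → 8). Not NE.
(Budget, Standard): Velox can switch to Standard (-8 → 7). Not NE.
(Budget, Plus): Velox can switch to Standard (6 → 7). Not NE.
(Budget, Premium): Velox can switch to Standard (-2 → -1). Not NE.
(Standard, Budget): Turo can switch to Standard (4 → 7). Not NE.
(Standard, Standard): Turo can switch to Premium (7 → 8). Not NE.
(Standard, Plus): Turo can switch to Budget (1 → 4). Not NE.
(Standard, Premium): Velox gets -1, best alternative -2; Turo gets 8, best alternative 7. No profitable deviation — NE.
(Plus, Budget): Velox can switch to Budget (2 → 7). Not NE.
(Plus, Standard): Velox can switch to Standard (0 → 7). Not NE.
(Plus, Plus): Velox can switch to Budget (3 → 6). Not NE.
(Plus, Premium): Velox can switch to Budget (-9 → -2). Not NE.
(Premium, Budget): Velox can switch to Budget (5 → 7). Not NE.
(The remaining 3 profiles each have a profitable deviation by the same check.)

The unique pure-strategy Nash equilibrium is (Standard, Premium).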